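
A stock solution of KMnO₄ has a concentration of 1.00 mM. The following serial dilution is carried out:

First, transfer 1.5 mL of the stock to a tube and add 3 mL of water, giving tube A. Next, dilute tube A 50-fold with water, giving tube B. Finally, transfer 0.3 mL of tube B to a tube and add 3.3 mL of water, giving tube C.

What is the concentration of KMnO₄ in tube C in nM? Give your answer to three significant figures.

Step 1: 1.5 mL + 3 mL = 4.5 mL total → factor 4.5/1.5 = 3
Step 2: 50-fold → factor 50
Step 3: 0.3 mL + 3.3 mL = 3.6 mL total → factor 3.6/0.3 = 12
Overall dilution factor = 3 × 50 × 12 = 1800
Final = 1.00 mM / 1800 = 0.0005556 mM = 556 nM

556 nM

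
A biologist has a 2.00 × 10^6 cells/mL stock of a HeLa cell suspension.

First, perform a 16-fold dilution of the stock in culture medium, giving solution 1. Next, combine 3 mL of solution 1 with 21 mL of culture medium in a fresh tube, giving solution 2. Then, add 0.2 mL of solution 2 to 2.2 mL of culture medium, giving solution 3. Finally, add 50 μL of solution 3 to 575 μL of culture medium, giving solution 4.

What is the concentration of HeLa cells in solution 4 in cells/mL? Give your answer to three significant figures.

104 cells/mL

Step 1: 16-fold → factor 16
Step 2: 3 mL + 21 mL = 24 mL total → factor 24/3 = 8
Step 3: 0.2 mL + 2.2 mL = 2.4 mL total → factor 2.4/0.2 = 12
Step 4: 50 μL + 575 μL = 625 μL total → factor 625/50 = 12.5
Overall dilution factor = 16 × 8 × 12 × 12.5 = 19200
Final = 2.00 × 10^6 cells/mL / 19200 = 104 cells/mL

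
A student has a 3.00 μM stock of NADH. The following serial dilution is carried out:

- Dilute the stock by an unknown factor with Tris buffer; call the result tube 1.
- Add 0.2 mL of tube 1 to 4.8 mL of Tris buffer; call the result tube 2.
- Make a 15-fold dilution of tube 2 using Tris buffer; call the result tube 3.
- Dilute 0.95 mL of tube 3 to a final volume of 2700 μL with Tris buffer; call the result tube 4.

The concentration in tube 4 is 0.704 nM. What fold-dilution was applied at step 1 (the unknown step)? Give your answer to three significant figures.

4.00-fold

Step 1: unknown factor x
Step 2: 0.2 mL + 4.8 mL = 5 mL total → factor 5/0.2 = 25
Step 3: 15-fold → factor 15
Step 4: 0.95 mL brought to 2700 μL → factor 2.7/0.95 = 2.8421
Product of known-step factors = 1065.8
Overall factor = 3.00 μM / (0.704 nM) = 4261.4
x = 4261.4 / 1065.8 = 4.00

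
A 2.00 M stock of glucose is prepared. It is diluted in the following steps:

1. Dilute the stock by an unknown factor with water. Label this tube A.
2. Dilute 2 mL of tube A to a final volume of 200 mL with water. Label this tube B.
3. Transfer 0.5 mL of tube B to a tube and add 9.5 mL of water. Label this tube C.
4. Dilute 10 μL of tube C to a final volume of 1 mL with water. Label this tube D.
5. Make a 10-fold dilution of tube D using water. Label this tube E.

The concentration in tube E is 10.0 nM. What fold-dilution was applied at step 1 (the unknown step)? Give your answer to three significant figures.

100-fold

Step 1: unknown factor x
Step 2: 2 mL brought to 200 mL → factor 200/2 = 100
Step 3: 0.5 mL + 9.5 mL = 10 mL total → factor 10/0.5 = 20
Step 4: 10 μL brought to 1 mL → factor 1000/10 = 100
Step 5: 10-fold → factor 10
Product of known-step factors = 2 × 10^6
Overall factor = 2.00 M / (10.0 nM) = 2 × 10^8
x = 2 × 10^8 / 2 × 10^6 = 100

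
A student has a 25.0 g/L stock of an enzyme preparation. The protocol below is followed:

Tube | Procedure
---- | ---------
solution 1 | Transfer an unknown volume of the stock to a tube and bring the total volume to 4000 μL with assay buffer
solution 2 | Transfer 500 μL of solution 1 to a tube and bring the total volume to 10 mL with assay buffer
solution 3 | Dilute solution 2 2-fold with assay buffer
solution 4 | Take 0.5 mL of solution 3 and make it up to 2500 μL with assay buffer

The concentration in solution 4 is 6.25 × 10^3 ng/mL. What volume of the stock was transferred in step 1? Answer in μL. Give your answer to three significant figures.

Step 1: v brought to 4000 μL → factor = 4000 μL/v
Step 2: 500 μL brought to 10 mL → factor 10000/500 = 20
Step 3: 2-fold → factor 2
Step 4: 0.5 mL brought to 2500 μL → factor 2.5/0.5 = 5
Product of known-step factors = 200
Overall factor = 25.0 g/L / (6.25 × 10^3 ng/mL) = 4000
Step-1 factor = 4000 / 200 = 20
v = 4000 μL / 20 = 200 μL

200 μL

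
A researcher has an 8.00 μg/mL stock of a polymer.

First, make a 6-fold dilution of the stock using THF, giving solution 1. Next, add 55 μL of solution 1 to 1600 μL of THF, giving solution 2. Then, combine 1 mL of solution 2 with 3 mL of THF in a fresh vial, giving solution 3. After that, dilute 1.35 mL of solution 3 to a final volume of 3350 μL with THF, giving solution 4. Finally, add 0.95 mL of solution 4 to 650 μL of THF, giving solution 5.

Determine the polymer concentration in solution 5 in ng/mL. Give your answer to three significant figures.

Step 1: 6-fold → factor 6
Step 2: 55 μL + 1600 μL = 1655 μL total → factor 1655/55 = 30.091
Step 3: 1 mL + 3 mL = 4 mL total → factor 4/1 = 4
Step 4: 1.35 mL brought to 3350 μL → factor 3.35/1.35 = 2.4815
Step 5: 0.95 mL + 650 μL = 1.6 mL total → factor 1.6/0.95 = 1.6842
Overall dilution factor = 6 × 30.091 × 4 × 2.4815 × 1.6842 = 3018.2
Final = 8.00 μg/mL / 3018.2 = 0.002651 μg/mL = 2.65 ng/mL

2.65 ng/mL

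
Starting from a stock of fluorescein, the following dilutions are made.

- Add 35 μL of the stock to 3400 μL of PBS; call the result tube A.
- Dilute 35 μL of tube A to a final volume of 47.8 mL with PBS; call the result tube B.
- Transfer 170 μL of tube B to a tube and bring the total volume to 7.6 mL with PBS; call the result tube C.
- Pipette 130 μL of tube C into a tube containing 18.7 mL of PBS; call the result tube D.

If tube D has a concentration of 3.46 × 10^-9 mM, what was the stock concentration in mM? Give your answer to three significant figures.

Step 1: 35 μL + 3400 μL = 3435 μL total → factor 3435/35 = 98.143
Step 2: 35 μL brought to 47.8 mL → factor 47800/35 = 1365.7
Step 3: 170 μL brought to 7.6 mL → factor 7600/170 = 44.706
Step 4: 130 μL + 18.7 mL = 18830 μL total → factor 18830/130 = 144.85
Overall dilution factor = 98.143 × 1365.7 × 44.706 × 144.85 = 8.6794 × 10^8
Stock = 3.46 × 10^-9 mM × 8.6794 × 10^8 = 3.00 mM

3.00 mM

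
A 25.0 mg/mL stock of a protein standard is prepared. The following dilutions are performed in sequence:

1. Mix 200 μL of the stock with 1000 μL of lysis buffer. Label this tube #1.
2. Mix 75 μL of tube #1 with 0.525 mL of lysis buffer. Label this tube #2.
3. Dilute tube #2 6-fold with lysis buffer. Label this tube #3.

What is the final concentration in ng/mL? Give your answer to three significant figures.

8.68 × 10^4 ng/mL

Step 1: 200 μL + 1000 μL = 1200 μL total → factor 1200/200 = 6
Step 2: 75 μL + 0.525 mL = 600 μL total → factor 600/75 = 8
Step 3: 6-fold → factor 6
Overall dilution factor = 6 × 8 × 6 = 288
Final = 25.0 mg/mL / 288 = 0.08681 mg/mL = 8.68 × 10^4 ng/mL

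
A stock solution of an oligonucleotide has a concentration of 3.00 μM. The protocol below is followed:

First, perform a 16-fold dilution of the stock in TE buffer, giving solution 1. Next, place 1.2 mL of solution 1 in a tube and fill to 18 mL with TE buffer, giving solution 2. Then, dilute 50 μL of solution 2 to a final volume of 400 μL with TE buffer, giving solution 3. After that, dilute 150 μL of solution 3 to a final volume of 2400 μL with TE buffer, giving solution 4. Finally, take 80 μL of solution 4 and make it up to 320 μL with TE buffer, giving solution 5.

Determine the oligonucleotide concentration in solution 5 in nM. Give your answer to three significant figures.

0.0244 nM

Step 1: 16-fold → factor 16
Step 2: 1.2 mL brought to 18 mL → factor 18/1.2 = 15
Step 3: 50 μL brought to 400 μL → factor 400/50 = 8
Step 4: 150 μL brought to 2400 μL → factor 2400/150 = 16
Step 5: 80 μL brought to 320 μL → factor 320/80 = 4
Overall dilution factor = 16 × 15 × 8 × 16 × 4 = 1.2288 × 10^5
Final = 3.00 μM / 1.2288 × 10^5 = 2.441 × 10^-5 μM = 0.0244 nM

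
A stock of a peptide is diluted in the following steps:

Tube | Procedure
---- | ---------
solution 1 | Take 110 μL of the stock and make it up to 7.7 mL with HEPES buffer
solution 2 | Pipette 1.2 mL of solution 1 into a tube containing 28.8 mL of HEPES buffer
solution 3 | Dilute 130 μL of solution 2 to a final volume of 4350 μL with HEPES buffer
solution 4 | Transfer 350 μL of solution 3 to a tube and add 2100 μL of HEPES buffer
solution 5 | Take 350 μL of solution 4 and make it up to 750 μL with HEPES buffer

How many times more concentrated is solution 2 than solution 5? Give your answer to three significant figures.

502

Step 1: 110 μL brought to 7.7 mL → factor 7700/110 = 70
Step 2: 1.2 mL + 28.8 mL = 30 mL total → factor 30/1.2 = 25
Step 3: 130 μL brought to 4350 μL → factor 4350/130 = 33.462
Step 4: 350 μL + 2100 μL = 2450 μL total → factor 2450/350 = 7
Step 5: 350 μL brought to 750 μL → factor 750/350 = 2.1429
Dilution factor to solution 2 = 1750; to solution 5 = 8.7837 × 10^5
[solution 2]/[solution 5] = (factor to solution 5)/(factor to solution 2) = 8.7837 × 10^5/1750 = 502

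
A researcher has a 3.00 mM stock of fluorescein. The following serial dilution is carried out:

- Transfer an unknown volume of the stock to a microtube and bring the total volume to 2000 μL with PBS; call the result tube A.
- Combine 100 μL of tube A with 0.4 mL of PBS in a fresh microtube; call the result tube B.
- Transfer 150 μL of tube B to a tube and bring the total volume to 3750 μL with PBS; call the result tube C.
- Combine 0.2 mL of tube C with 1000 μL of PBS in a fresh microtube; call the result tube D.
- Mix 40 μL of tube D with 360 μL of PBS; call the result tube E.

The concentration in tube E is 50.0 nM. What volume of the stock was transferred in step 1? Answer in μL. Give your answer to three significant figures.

250 μL

Step 1: v brought to 2000 μL → factor = 2000 μL/v
Step 2: 100 μL + 0.4 mL = 500 μL total → factor 500/100 = 5
Step 3: 150 μL brought to 3750 μL → factor 3750/150 = 25
Step 4: 0.2 mL + 1000 μL = 1.2 mL total → factor 1.2/0.2 = 6
Step 5: 40 μL + 360 μL = 400 μL total → factor 400/40 = 10
Product of known-step factors = 7500
Overall factor = 3.00 mM / (50.0 nM) = 60000
Step-1 factor = 60000 / 7500 = 8
v = 2000 μL / 8 = 250 μL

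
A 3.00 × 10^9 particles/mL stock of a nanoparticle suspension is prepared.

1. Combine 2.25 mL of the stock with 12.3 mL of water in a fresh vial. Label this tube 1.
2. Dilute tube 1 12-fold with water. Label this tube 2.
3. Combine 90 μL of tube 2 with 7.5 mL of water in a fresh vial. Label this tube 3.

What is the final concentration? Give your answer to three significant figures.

4.58 × 10^5 particles/mL

Step 1: 2.25 mL + 12.3 mL = 14.55 mL total → factor 14.55/2.25 = 6.4667
Step 2: 12-fold → factor 12
Step 3: 90 μL + 7.5 mL = 7590 μL total → factor 7590/90 = 84.333
Overall dilution factor = 6.4667 × 12 × 84.333 = 6544.3
Final = 3.00 × 10^9 particles/mL / 6544.3 = 4.58 × 10^5 particles/mL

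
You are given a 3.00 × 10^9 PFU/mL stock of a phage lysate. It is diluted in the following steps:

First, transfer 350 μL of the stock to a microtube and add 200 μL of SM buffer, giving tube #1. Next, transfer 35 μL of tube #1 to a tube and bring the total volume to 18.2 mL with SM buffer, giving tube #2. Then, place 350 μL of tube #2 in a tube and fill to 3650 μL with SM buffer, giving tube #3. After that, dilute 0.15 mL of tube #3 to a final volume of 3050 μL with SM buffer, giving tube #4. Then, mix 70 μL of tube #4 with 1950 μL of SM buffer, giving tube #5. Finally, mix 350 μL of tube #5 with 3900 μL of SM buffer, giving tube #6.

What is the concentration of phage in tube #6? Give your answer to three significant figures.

Step 1: 350 μL + 200 μL = 550 μL total → factor 550/350 = 1.5714
Step 2: 35 μL brought to 18.2 mL → factor 18200/35 = 520
Step 3: 350 μL brought to 3650 μL → factor 3650/350 = 10.429
Step 4: 0.15 mL brought to 3050 μL → factor 3.05/0.15 = 20.333
Step 5: 70 μL + 1950 μL = 2020 μL total → factor 2020/70 = 28.857
Step 6: 350 μL + 3900 μL = 4250 μL total → factor 4250/350 = 12.143
Overall dilution factor = 1.5714 × 520 × 10.429 × 20.333 × 28.857 × 12.143 = 6.0716 × 10^7
Final = 3.00 × 10^9 PFU/mL / 6.0716 × 10^7 = 49.4 PFU/mL

49.4 PFU/mL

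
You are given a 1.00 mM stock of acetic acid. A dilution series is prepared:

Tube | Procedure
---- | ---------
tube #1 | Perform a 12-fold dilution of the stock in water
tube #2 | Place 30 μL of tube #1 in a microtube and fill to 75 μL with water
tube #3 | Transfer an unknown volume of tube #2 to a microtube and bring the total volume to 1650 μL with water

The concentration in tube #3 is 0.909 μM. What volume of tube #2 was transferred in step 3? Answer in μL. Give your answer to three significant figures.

45.0 μL

Step 1: 12-fold → factor 12
Step 2: 30 μL brought to 75 μL → factor 75/30 = 2.5
Step 3: v brought to 1650 μL → factor = 1650 μL/v
Product of known-step factors = 30
Overall factor = 1.00 mM / (0.909 μM) = 1100.1
Step-3 factor = 1100.1 / 30 = 36.67
v = 1650 μL / 36.67 = 45.0 μL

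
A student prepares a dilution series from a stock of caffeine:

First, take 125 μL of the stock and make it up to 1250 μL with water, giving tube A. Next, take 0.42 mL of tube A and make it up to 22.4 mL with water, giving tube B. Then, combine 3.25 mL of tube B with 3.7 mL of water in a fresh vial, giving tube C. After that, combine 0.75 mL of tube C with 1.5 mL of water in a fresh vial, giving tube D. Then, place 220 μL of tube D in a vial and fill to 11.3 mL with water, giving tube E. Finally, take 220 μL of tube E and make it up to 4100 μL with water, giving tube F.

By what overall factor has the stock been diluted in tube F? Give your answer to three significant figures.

Step 1: 125 μL brought to 1250 μL → factor 1250/125 = 10
Step 2: 0.42 mL brought to 22.4 mL → factor 22.4/0.42 = 53.333
Step 3: 3.25 mL + 3.7 mL = 6.95 mL total → factor 6.95/3.25 = 2.1385
Step 4: 0.75 mL + 1.5 mL = 2.25 mL total → factor 2.25/0.75 = 3
Step 5: 220 μL brought to 11.3 mL → factor 11300/220 = 51.364
Step 6: 220 μL brought to 4100 μL → factor 4100/220 = 18.636
Overall dilution factor = 10 × 53.333 × 2.1385 × 3 × 51.364 × 18.636 = 3.2752 × 10^6

3.28 × 10^6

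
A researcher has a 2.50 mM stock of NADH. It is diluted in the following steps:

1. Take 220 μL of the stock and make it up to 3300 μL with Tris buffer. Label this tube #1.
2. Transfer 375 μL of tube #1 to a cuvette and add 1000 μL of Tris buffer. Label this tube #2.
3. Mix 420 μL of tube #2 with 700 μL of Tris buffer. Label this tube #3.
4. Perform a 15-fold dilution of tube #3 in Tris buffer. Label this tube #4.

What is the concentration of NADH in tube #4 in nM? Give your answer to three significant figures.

1.14 × 10^3 nM

Step 1: 220 μL brought to 3300 μL → factor 3300/220 = 15
Step 2: 375 μL + 1000 μL = 1375 μL total → factor 1375/375 = 3.6667
Step 3: 420 μL + 700 μL = 1120 μL total → factor 1120/420 = 2.6667
Step 4: 15-fold → factor 15
Overall dilution factor = 15 × 3.6667 × 2.6667 × 15 = 2200
Final = 2.50 mM / 2200 = 0.001136 mM = 1.14 × 10^3 nM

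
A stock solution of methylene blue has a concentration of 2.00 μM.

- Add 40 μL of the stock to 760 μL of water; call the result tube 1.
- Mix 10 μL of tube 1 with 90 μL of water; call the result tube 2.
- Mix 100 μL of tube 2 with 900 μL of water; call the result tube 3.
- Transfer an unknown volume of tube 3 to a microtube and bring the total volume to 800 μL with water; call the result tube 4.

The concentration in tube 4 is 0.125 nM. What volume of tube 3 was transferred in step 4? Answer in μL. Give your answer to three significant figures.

100 μL

Step 1: 40 μL + 760 μL = 800 μL total → factor 800/40 = 20
Step 2: 10 μL + 90 μL = 100 μL total → factor 100/10 = 10
Step 3: 100 μL + 900 μL = 1000 μL total → factor 1000/100 = 10
Step 4: v brought to 800 μL → factor = 800 μL/v
Product of known-step factors = 2000
Overall factor = 2.00 μM / (0.125 nM) = 16000
Step-4 factor = 16000 / 2000 = 8
v = 800 μL / 8 = 100 μL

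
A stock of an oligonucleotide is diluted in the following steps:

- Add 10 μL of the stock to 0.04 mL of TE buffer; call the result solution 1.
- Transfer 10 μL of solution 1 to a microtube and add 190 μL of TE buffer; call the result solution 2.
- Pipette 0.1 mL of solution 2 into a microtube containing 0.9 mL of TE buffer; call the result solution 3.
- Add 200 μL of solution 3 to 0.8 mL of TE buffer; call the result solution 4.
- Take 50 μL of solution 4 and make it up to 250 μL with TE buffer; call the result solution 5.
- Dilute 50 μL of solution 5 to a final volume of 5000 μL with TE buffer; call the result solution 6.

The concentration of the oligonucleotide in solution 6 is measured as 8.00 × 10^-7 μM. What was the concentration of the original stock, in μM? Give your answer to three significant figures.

Step 1: 10 μL + 0.04 mL = 50 μL total → factor 50/10 = 5
Step 2: 10 μL + 190 μL = 200 μL total → factor 200/10 = 20
Step 3: 0.1 mL + 0.9 mL = 1 mL total → factor 1/0.1 = 10
Step 4: 200 μL + 0.8 mL = 1000 μL total → factor 1000/200 = 5
Step 5: 50 μL brought to 250 μL → factor 250/50 = 5
Step 6: 50 μL brought to 5000 μL → factor 5000/50 = 100
Overall dilution factor = 5 × 20 × 10 × 5 × 5 × 100 = 2.5 × 10^6
Stock = 8.00 × 10^-7 μM × 2.5 × 10^6 = 2.00 μM

2.00 μM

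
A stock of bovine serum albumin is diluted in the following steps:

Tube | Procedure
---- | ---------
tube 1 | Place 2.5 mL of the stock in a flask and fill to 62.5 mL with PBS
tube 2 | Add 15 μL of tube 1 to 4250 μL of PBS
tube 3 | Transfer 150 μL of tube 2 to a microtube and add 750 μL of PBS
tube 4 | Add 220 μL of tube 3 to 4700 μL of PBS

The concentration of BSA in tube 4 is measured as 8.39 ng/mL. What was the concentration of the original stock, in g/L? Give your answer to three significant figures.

8.00 g/L

Step 1: 2.5 mL brought to 62.5 mL → factor 62.5/2.5 = 25
Step 2: 15 μL + 4250 μL = 4265 μL total → factor 4265/15 = 284.33
Step 3: 150 μL + 750 μL = 900 μL total → factor 900/150 = 6
Step 4: 220 μL + 4700 μL = 4920 μL total → factor 4920/220 = 22.364
Overall dilution factor = 25 × 284.33 × 6 × 22.364 = 9.5381 × 10^5
Stock = 8.39 ng/mL × 9.5381 × 10^5 = 8.002 × 10^6 ng/mL = 8.00 g/L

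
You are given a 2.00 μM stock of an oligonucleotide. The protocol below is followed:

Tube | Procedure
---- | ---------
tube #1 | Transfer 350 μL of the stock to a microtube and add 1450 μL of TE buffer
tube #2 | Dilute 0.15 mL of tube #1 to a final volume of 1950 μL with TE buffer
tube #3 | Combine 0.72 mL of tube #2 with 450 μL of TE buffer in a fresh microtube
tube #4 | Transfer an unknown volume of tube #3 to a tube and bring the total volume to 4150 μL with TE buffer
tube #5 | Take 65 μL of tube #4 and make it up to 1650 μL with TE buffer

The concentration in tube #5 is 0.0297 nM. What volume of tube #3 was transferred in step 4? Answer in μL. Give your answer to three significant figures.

170 μL

Step 1: 350 μL + 1450 μL = 1800 μL total → factor 1800/350 = 5.1429
Step 2: 0.15 mL brought to 1950 μL → factor 1.95/0.15 = 13
Step 3: 0.72 mL + 450 μL = 1.17 mL total → factor 1.17/0.72 = 1.625
Step 4: v brought to 4150 μL → factor = 4150 μL/v
Step 5: 65 μL brought to 1650 μL → factor 1650/65 = 25.385
Product of known-step factors = 2757.9
Overall factor = 2.00 μM / (0.0297 nM) = 67340
Step-4 factor = 67340 / 2757.9 = 24.418
v = 4150 μL / 24.418 = 170 μL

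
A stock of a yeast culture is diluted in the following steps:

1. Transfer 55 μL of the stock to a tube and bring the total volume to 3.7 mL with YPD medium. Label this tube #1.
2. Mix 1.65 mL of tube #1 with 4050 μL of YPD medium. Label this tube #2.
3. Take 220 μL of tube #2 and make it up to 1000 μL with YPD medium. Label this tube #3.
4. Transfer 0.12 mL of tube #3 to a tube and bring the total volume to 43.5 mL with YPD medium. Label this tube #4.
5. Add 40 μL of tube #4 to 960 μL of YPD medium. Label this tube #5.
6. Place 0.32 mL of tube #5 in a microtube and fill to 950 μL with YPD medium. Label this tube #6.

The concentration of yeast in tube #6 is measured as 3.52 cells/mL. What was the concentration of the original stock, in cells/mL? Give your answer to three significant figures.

Step 1: 55 μL brought to 3.7 mL → factor 3700/55 = 67.273
Step 2: 1.65 mL + 4050 μL = 5.7 mL total → factor 5.7/1.65 = 3.4545
Step 3: 220 μL brought to 1000 μL → factor 1000/220 = 4.5455
Step 4: 0.12 mL brought to 43.5 mL → factor 43.5/0.12 = 362.5
Step 5: 40 μL + 960 μL = 1000 μL total → factor 1000/40 = 25
Step 6: 0.32 mL brought to 950 μL → factor 0.95/0.32 = 2.9688
Overall dilution factor = 67.273 × 3.4545 × 4.5455 × 362.5 × 25 × 2.9688 = 2.842 × 10^7
Stock = 3.52 cells/mL × 2.842 × 10^7 = 1.00 × 10^8 cells/mL

1.00 × 10^8 cells/mL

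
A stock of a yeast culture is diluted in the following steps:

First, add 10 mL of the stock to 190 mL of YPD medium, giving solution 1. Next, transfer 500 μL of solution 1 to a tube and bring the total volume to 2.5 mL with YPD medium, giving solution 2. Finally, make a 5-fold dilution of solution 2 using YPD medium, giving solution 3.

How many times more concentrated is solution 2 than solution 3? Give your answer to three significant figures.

5.00

Step 1: 10 mL + 190 mL = 200 mL total → factor 200/10 = 20
Step 2: 500 μL brought to 2.5 mL → factor 2500/500 = 5
Step 3: 5-fold → factor 5
Dilution factor to solution 2 = 100; to solution 3 = 500
[solution 2]/[solution 3] = (factor to solution 3)/(factor to solution 2) = 500/100 = 5.00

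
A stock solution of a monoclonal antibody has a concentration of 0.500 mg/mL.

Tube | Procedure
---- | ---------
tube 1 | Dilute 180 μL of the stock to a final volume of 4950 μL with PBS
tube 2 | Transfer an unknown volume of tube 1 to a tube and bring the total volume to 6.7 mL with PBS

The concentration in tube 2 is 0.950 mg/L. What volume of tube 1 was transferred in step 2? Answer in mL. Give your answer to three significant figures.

0.350 mL

Step 1: 180 μL brought to 4950 μL → factor 4950/180 = 27.5
Step 2: v brought to 6.7 mL → factor = 6.7 mL/v
Product of known-step factors = 27.5
Overall factor = 0.500 mg/mL / (0.950 mg/L) = 526.32
Step-2 factor = 526.32 / 27.5 = 19.139
v = 6.7 mL / 19.139 = 0.350 mL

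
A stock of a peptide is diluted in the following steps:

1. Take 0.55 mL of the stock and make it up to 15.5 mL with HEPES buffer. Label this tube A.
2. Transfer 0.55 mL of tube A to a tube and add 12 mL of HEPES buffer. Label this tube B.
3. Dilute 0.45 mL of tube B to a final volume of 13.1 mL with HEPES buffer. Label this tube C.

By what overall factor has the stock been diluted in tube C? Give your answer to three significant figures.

1.87 × 10^4

Step 1: 0.55 mL brought to 15.5 mL → factor 15.5/0.55 = 28.182
Step 2: 0.55 mL + 12 mL = 12.55 mL total → factor 12.55/0.55 = 22.818
Step 3: 0.45 mL brought to 13.1 mL → factor 13.1/0.45 = 29.111
Overall dilution factor = 28.182 × 22.818 × 29.111 = 18720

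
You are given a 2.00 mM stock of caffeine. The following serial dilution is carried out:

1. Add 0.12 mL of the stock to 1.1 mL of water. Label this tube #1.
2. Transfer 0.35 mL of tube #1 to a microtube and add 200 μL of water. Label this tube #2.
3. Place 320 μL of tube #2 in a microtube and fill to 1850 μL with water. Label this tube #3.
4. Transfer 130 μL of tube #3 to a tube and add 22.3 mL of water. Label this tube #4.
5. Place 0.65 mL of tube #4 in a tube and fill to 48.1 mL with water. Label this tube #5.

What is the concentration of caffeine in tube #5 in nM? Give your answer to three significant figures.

1.70 nM

Step 1: 0.12 mL + 1.1 mL = 1.22 mL total → factor 1.22/0.12 = 10.167
Step 2: 0.35 mL + 200 μL = 0.55 mL total → factor 0.55/0.35 = 1.5714
Step 3: 320 μL brought to 1850 μL → factor 1850/320 = 5.7812
Step 4: 130 μL + 22.3 mL = 22430 μL total → factor 22430/130 = 172.54
Step 5: 0.65 mL brought to 48.1 mL → factor 48.1/0.65 = 74
Overall dilution factor = 10.167 × 1.5714 × 5.7812 × 172.54 × 74 = 1.1793 × 10^6
Final = 2.00 mM / 1.1793 × 10^6 = 1.696 × 10^-6 mM = 1.70 nM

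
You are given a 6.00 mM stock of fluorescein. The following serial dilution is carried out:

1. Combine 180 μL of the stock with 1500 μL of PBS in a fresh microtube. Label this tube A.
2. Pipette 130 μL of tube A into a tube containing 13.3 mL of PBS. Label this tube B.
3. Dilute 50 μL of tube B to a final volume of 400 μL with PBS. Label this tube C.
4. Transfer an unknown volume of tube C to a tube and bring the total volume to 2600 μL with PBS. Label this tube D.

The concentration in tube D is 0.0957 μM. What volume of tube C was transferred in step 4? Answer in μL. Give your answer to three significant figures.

320 μL

Step 1: 180 μL + 1500 μL = 1680 μL total → factor 1680/180 = 9.3333
Step 2: 130 μL + 13.3 mL = 13430 μL total → factor 13430/130 = 103.31
Step 3: 50 μL brought to 400 μL → factor 400/50 = 8
Step 4: v brought to 2600 μL → factor = 2600 μL/v
Product of known-step factors = 7713.6
Overall factor = 6.00 mM / (0.0957 μM) = 62696
Step-4 factor = 62696 / 7713.6 = 8.1279
v = 2600 μL / 8.1279 = 320 μL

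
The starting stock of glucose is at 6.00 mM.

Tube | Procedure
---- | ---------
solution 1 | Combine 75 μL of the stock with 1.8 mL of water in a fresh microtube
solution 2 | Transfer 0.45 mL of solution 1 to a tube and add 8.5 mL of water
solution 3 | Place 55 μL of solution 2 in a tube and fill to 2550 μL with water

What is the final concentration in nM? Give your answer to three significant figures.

Step 1: 75 μL + 1.8 mL = 1875 μL total → factor 1875/75 = 25
Step 2: 0.45 mL + 8.5 mL = 8.95 mL total → factor 8.95/0.45 = 19.889
Step 3: 55 μL brought to 2550 μL → factor 2550/55 = 46.364
Overall dilution factor = 25 × 19.889 × 46.364 = 23053
Final = 6.00 mM / 23053 = 0.0002603 mM = 260 nM

260 nM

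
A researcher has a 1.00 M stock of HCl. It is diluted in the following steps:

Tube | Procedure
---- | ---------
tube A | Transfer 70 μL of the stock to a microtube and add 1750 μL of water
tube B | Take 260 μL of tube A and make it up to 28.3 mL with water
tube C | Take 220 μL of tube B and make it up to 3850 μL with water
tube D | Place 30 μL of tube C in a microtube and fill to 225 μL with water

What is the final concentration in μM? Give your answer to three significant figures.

2.69 μM

Step 1: 70 μL + 1750 μL = 1820 μL total → factor 1820/70 = 26
Step 2: 260 μL brought to 28.3 mL → factor 28300/260 = 108.85
Step 3: 220 μL brought to 3850 μL → factor 3850/220 = 17.5
Step 4: 30 μL brought to 225 μL → factor 225/30 = 7.5
Overall dilution factor = 26 × 108.85 × 17.5 × 7.5 = 3.7144 × 10^5
Final = 1.00 M / 3.7144 × 10^5 = 2.692 × 10^-6 M = 2.69 μM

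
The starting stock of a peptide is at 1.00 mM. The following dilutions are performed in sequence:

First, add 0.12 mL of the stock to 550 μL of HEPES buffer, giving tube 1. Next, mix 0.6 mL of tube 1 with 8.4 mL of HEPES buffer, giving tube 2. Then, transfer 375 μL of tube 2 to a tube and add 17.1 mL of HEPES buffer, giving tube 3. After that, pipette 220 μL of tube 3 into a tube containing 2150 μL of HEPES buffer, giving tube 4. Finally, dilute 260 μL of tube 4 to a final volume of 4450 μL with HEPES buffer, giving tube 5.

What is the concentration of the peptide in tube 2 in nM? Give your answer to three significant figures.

Step 1: 0.12 mL + 550 μL = 0.67 mL total → factor 0.67/0.12 = 5.5833
Step 2: 0.6 mL + 8.4 mL = 9 mL total → factor 9/0.6 = 15
Dilution factor through tube 2 = 5.5833 × 15 = 83.75
[tube 2] = 1.00 mM / 83.75 = 0.01194 mM = 1.19 × 10^4 nM

1.19 × 10^4 nM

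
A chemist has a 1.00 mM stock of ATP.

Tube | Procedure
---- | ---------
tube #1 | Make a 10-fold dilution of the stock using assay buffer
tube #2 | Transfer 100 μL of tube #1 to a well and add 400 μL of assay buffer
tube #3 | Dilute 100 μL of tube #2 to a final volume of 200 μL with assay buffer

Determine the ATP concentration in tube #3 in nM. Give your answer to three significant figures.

1.00 × 10^4 nM

Step 1: 10-fold → factor 10
Step 2: 100 μL + 400 μL = 500 μL total → factor 500/100 = 5
Step 3: 100 μL brought to 200 μL → factor 200/100 = 2
Overall dilution factor = 10 × 5 × 2 = 100
Final = 1.00 mM / 100 = 0.01000 mM = 1.00 × 10^4 nM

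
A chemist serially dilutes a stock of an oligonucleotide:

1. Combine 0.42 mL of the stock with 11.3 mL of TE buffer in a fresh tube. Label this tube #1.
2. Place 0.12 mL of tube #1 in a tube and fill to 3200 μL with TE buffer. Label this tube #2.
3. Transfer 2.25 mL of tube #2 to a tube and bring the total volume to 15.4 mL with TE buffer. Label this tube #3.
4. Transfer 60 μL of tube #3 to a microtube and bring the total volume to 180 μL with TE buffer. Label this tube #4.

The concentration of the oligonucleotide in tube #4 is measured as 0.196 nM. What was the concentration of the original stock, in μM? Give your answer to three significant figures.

Step 1: 0.42 mL + 11.3 mL = 11.72 mL total → factor 11.72/0.42 = 27.905
Step 2: 0.12 mL brought to 3200 μL → factor 3.2/0.12 = 26.667
Step 3: 2.25 mL brought to 15.4 mL → factor 15.4/2.25 = 6.8444
Step 4: 60 μL brought to 180 μL → factor 180/60 = 3
Overall dilution factor = 27.905 × 26.667 × 6.8444 × 3 = 15279
Stock = 0.196 nM × 15279 = 2995 nM = 2.99 μM

2.99 μM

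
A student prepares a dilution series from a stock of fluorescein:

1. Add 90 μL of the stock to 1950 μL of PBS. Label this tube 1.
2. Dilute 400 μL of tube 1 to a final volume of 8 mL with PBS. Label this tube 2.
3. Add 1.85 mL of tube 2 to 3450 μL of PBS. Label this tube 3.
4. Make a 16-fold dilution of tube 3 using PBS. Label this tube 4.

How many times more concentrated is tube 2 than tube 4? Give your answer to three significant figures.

45.8

Step 1: 90 μL + 1950 μL = 2040 μL total → factor 2040/90 = 22.667
Step 2: 400 μL brought to 8 mL → factor 8000/400 = 20
Step 3: 1.85 mL + 3450 μL = 5.3 mL total → factor 5.3/1.85 = 2.8649
Step 4: 16-fold → factor 16
Dilution factor to tube 2 = 453.33; to tube 4 = 20780
[tube 2]/[tube 4] = (factor to tube 4)/(factor to tube 2) = 20780/453.33 = 45.8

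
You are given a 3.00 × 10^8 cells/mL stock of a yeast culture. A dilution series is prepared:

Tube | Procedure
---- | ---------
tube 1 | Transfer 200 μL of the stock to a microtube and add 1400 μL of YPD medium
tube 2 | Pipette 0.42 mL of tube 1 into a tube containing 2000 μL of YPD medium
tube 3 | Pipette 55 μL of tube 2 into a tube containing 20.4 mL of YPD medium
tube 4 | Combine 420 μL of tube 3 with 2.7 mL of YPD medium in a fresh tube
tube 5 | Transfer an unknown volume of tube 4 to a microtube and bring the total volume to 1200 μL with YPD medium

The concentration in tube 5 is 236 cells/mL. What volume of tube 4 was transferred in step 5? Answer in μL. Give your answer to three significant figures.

120 μL

Step 1: 200 μL + 1400 μL = 1600 μL total → factor 1600/200 = 8
Step 2: 0.42 mL + 2000 μL = 2.42 mL total → factor 2.42/0.42 = 5.7619
Step 3: 55 μL + 20.4 mL = 20455 μL total → factor 20455/55 = 371.91
Step 4: 420 μL + 2.7 mL = 3120 μL total → factor 3120/420 = 7.4286
Step 5: v brought to 1200 μL → factor = 1200 μL/v
Product of known-step factors = 1.2735 × 10^5
Overall factor = 3.00 × 10^8 cells/mL / (236 cells/mL) = 1.2712 × 10^6
Step-5 factor = 1.2712 × 10^6 / 1.2735 × 10^5 = 9.9819
v = 1200 μL / 9.9819 = 120 μL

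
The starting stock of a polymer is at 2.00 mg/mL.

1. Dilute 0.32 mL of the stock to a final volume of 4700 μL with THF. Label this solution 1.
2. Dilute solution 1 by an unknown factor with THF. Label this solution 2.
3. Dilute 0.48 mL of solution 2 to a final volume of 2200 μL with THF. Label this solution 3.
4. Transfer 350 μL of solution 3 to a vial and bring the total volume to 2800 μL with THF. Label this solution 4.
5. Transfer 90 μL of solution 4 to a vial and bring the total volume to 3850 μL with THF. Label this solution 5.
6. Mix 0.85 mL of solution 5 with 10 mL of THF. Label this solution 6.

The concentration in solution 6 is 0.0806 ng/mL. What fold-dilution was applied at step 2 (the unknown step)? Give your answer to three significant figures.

84.4-fold

Step 1: 0.32 mL brought to 4700 μL → factor 4.7/0.32 = 14.688
Step 2: unknown factor x
Step 3: 0.48 mL brought to 2200 μL → factor 2.2/0.48 = 4.5833
Step 4: 350 μL brought to 2800 μL → factor 2800/350 = 8
Step 5: 90 μL brought to 3850 μL → factor 3850/90 = 42.778
Step 6: 0.85 mL + 10 mL = 10.85 mL total → factor 10.85/0.85 = 12.765
Product of known-step factors = 2.9407 × 10^5
Overall factor = 2.00 mg/mL / (0.0806 ng/mL) = 2.4814 × 10^7
x = 2.4814 × 10^7 / 2.9407 × 10^5 = 84.4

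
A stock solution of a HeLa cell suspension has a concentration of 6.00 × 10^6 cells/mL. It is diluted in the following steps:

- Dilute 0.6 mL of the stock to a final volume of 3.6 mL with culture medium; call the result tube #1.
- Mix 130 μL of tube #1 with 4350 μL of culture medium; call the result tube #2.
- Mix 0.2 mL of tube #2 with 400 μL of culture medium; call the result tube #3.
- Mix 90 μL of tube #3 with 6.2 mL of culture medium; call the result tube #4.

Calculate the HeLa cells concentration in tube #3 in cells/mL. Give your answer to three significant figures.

Step 1: 0.6 mL brought to 3.6 mL → factor 3.6/0.6 = 6
Step 2: 130 μL + 4350 μL = 4480 μL total → factor 4480/130 = 34.462
Step 3: 0.2 mL + 400 μL = 0.6 mL total → factor 0.6/0.2 = 3
Dilution factor through tube #3 = 6 × 34.462 × 3 = 620.31
[tube #3] = 6.00 × 10^6 cells/mL / 620.31 = 9.67 × 10^3 cells/mL

9.67 × 10^3 cells/mL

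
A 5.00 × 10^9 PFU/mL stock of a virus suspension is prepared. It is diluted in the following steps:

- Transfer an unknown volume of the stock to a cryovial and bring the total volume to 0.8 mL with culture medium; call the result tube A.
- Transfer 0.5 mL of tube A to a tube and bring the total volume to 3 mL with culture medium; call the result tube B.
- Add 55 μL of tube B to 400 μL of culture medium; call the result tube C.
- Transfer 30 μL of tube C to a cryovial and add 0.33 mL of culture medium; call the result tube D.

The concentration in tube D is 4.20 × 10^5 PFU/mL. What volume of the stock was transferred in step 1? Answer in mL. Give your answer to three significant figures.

Step 1: v brought to 0.8 mL → factor = 0.8 mL/v
Step 2: 0.5 mL brought to 3 mL → factor 3/0.5 = 6
Step 3: 55 μL + 400 μL = 455 μL total → factor 455/55 = 8.2727
Step 4: 30 μL + 0.33 mL = 360 μL total → factor 360/30 = 12
Product of known-step factors = 595.64
Overall factor = 5.00 × 10^9 PFU/mL / (4.20 × 10^5 PFU/mL) = 11905
Step-1 factor = 11905 / 595.64 = 19.987
v = 0.8 mL / 19.987 = 0.0400 mL

0.0400 mL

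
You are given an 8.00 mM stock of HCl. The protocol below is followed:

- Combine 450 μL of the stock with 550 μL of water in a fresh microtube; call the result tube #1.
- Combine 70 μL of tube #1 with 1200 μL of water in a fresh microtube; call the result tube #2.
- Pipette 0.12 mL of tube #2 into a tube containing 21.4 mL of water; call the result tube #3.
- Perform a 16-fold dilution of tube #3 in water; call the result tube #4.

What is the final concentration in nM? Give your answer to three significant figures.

69.2 nM

Step 1: 450 μL + 550 μL = 1000 μL total → factor 1000/450 = 2.2222
Step 2: 70 μL + 1200 μL = 1270 μL total → factor 1270/70 = 18.143
Step 3: 0.12 mL + 21.4 mL = 21.52 mL total → factor 21.52/0.12 = 179.33
Step 4: 16-fold → factor 16
Overall dilution factor = 2.2222 × 18.143 × 179.33 × 16 = 1.1568 × 10^5
Final = 8.00 mM / 1.1568 × 10^5 = 6.915 × 10^-5 mM = 69.2 nM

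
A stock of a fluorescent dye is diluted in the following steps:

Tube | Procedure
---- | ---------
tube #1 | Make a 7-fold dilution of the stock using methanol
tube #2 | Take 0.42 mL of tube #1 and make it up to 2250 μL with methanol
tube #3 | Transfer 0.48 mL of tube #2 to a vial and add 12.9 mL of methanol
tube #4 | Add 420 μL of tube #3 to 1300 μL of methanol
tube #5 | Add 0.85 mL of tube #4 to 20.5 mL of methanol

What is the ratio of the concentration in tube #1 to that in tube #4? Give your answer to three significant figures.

612

Step 1: 7-fold → factor 7
Step 2: 0.42 mL brought to 2250 μL → factor 2.25/0.42 = 5.3571
Step 3: 0.48 mL + 12.9 mL = 13.38 mL total → factor 13.38/0.48 = 27.875
Step 4: 420 μL + 1300 μL = 1720 μL total → factor 1720/420 = 4.0952
Dilution factor to tube #1 = 7; to tube #4 = 4280.8
[tube #1]/[tube #4] = (factor to tube #4)/(factor to tube #1) = 4280.8/7 = 612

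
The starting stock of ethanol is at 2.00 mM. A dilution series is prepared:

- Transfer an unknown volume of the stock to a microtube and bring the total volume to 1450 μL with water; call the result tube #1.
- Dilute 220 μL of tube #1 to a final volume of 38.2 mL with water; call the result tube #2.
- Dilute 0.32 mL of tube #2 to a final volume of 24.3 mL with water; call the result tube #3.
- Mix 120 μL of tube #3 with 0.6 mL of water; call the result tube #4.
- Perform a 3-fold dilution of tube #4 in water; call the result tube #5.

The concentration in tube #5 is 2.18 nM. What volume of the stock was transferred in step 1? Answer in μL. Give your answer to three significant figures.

Step 1: v brought to 1450 μL → factor = 1450 μL/v
Step 2: 220 μL brought to 38.2 mL → factor 38200/220 = 173.64
Step 3: 0.32 mL brought to 24.3 mL → factor 24.3/0.32 = 75.938
Step 4: 120 μL + 0.6 mL = 720 μL total → factor 720/120 = 6
Step 5: 3-fold → factor 3
Product of known-step factors = 2.3734 × 10^5
Overall factor = 2.00 mM / (2.18 nM) = 9.1743 × 10^5
Step-1 factor = 9.1743 × 10^5 / 2.3734 × 10^5 = 3.8655
v = 1450 μL / 3.8655 = 375 μL

375 μL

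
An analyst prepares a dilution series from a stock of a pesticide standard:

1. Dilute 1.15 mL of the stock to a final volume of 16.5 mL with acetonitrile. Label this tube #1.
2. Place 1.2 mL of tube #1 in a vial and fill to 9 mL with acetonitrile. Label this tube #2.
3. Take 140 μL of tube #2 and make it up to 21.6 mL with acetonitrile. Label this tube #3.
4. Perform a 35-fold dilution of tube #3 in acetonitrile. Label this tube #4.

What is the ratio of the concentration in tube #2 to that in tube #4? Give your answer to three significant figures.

Step 1: 1.15 mL brought to 16.5 mL → factor 16.5/1.15 = 14.348
Step 2: 1.2 mL brought to 9 mL → factor 9/1.2 = 7.5
Step 3: 140 μL brought to 21.6 mL → factor 21600/140 = 154.29
Step 4: 35-fold → factor 35
Dilution factor to tube #2 = 107.61; to tube #4 = 5.8109 × 10^5
[tube #2]/[tube #4] = (factor to tube #4)/(factor to tube #2) = 5.8109 × 10^5/107.61 = 5.40 × 10^3

5.40 × 10^3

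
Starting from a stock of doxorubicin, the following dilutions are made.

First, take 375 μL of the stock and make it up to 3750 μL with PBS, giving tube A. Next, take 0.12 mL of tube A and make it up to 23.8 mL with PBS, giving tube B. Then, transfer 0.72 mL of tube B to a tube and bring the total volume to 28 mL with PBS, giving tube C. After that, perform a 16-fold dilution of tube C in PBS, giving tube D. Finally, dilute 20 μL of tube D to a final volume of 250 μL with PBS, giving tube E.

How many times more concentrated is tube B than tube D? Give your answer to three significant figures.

Step 1: 375 μL brought to 3750 μL → factor 3750/375 = 10
Step 2: 0.12 mL brought to 23.8 mL → factor 23.8/0.12 = 198.33
Step 3: 0.72 mL brought to 28 mL → factor 28/0.72 = 38.889
Step 4: 16-fold → factor 16
Dilution factor to tube B = 1983.3; to tube D = 1.2341 × 10^6
[tube B]/[tube D] = (factor to tube D)/(factor to tube B) = 1.2341 × 10^6/1983.3 = 622

622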